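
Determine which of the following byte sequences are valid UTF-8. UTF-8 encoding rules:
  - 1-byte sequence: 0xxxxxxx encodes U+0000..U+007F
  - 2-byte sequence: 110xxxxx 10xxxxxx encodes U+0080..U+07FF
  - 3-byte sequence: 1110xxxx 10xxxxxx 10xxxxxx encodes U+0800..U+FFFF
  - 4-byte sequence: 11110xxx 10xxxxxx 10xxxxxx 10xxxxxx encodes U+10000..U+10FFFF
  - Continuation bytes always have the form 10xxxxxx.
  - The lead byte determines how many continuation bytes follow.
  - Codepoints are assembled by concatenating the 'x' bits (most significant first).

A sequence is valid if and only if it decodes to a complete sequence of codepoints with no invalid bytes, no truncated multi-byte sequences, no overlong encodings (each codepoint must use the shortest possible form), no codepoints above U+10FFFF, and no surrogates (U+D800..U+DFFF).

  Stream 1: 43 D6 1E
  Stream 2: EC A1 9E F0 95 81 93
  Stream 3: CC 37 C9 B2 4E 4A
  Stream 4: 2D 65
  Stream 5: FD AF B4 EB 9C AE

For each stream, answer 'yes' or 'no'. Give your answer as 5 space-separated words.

Answer: no yes no yes no

Derivation:
Stream 1: error at byte offset 2. INVALID
Stream 2: decodes cleanly. VALID
Stream 3: error at byte offset 1. INVALID
Stream 4: decodes cleanly. VALID
Stream 5: error at byte offset 0. INVALID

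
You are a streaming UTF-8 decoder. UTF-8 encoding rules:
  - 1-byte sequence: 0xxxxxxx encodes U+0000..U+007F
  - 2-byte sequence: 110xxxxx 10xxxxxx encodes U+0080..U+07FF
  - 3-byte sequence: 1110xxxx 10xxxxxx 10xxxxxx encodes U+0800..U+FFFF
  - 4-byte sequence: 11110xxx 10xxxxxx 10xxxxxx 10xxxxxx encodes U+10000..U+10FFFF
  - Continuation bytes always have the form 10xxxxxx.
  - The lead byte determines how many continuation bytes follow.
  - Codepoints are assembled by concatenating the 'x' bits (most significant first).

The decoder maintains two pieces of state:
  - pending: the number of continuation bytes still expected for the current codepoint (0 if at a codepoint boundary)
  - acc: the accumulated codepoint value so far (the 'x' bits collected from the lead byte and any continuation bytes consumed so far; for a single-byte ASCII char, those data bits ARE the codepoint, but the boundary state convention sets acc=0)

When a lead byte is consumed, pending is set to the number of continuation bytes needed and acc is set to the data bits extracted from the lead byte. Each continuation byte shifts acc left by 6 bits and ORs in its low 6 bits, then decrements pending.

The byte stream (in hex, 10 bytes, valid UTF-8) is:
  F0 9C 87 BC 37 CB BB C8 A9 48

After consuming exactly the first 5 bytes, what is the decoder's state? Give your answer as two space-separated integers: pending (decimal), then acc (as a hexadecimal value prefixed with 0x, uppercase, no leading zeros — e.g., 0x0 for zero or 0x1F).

Byte[0]=F0: 4-byte lead. pending=3, acc=0x0
Byte[1]=9C: continuation. acc=(acc<<6)|0x1C=0x1C, pending=2
Byte[2]=87: continuation. acc=(acc<<6)|0x07=0x707, pending=1
Byte[3]=BC: continuation. acc=(acc<<6)|0x3C=0x1C1FC, pending=0
Byte[4]=37: 1-byte. pending=0, acc=0x0

Answer: 0 0x0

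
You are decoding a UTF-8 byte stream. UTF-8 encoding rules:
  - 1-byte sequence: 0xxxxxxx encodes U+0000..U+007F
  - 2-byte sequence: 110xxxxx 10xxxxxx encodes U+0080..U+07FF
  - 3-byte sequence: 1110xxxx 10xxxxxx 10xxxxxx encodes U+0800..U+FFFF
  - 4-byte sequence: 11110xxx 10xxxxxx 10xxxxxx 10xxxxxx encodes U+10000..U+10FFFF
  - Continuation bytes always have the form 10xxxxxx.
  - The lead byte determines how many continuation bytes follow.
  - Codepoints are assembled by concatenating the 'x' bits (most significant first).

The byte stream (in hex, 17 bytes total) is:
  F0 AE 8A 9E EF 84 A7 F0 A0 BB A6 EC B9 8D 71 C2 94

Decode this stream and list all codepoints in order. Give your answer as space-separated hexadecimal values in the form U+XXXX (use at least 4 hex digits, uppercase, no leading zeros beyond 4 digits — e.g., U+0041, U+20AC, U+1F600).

Byte[0]=F0: 4-byte lead, need 3 cont bytes. acc=0x0
Byte[1]=AE: continuation. acc=(acc<<6)|0x2E=0x2E
Byte[2]=8A: continuation. acc=(acc<<6)|0x0A=0xB8A
Byte[3]=9E: continuation. acc=(acc<<6)|0x1E=0x2E29E
Completed: cp=U+2E29E (starts at byte 0)
Byte[4]=EF: 3-byte lead, need 2 cont bytes. acc=0xF
Byte[5]=84: continuation. acc=(acc<<6)|0x04=0x3C4
Byte[6]=A7: continuation. acc=(acc<<6)|0x27=0xF127
Completed: cp=U+F127 (starts at byte 4)
Byte[7]=F0: 4-byte lead, need 3 cont bytes. acc=0x0
Byte[8]=A0: continuation. acc=(acc<<6)|0x20=0x20
Byte[9]=BB: continuation. acc=(acc<<6)|0x3B=0x83B
Byte[10]=A6: continuation. acc=(acc<<6)|0x26=0x20EE6
Completed: cp=U+20EE6 (starts at byte 7)
Byte[11]=EC: 3-byte lead, need 2 cont bytes. acc=0xC
Byte[12]=B9: continuation. acc=(acc<<6)|0x39=0x339
Byte[13]=8D: continuation. acc=(acc<<6)|0x0D=0xCE4D
Completed: cp=U+CE4D (starts at byte 11)
Byte[14]=71: 1-byte ASCII. cp=U+0071
Byte[15]=C2: 2-byte lead, need 1 cont bytes. acc=0x2
Byte[16]=94: continuation. acc=(acc<<6)|0x14=0x94
Completed: cp=U+0094 (starts at byte 15)

Answer: U+2E29E U+F127 U+20EE6 U+CE4D U+0071 U+0094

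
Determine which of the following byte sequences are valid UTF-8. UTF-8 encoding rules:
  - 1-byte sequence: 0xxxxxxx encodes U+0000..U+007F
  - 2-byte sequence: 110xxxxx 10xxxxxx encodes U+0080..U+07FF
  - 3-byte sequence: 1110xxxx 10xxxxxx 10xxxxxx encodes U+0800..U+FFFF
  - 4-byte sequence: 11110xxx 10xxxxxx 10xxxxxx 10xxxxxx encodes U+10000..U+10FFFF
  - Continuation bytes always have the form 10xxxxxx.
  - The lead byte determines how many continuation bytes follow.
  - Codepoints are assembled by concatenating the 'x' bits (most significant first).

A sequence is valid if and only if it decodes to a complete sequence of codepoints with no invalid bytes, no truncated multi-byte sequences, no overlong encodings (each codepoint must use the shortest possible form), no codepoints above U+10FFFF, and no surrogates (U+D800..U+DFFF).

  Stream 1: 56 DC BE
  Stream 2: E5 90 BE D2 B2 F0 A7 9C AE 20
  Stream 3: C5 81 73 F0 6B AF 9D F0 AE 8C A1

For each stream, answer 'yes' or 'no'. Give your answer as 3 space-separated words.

Answer: yes yes no

Derivation:
Stream 1: decodes cleanly. VALID
Stream 2: decodes cleanly. VALID
Stream 3: error at byte offset 4. INVALID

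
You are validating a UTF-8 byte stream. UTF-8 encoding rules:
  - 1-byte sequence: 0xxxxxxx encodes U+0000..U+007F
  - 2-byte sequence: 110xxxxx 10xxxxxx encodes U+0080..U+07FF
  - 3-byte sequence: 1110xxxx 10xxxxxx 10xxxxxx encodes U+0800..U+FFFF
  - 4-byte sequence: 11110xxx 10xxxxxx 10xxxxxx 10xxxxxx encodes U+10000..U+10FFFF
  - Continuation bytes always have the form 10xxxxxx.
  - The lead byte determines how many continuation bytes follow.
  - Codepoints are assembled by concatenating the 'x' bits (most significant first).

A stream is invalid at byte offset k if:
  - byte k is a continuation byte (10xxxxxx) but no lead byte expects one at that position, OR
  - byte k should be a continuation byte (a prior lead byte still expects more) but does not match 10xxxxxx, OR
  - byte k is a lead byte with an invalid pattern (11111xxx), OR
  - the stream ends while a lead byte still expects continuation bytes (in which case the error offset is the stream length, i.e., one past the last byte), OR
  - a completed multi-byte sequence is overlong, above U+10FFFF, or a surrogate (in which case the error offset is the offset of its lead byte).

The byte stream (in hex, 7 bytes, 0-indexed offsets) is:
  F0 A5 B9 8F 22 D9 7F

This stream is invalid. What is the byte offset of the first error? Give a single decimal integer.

Answer: 6

Derivation:
Byte[0]=F0: 4-byte lead, need 3 cont bytes. acc=0x0
Byte[1]=A5: continuation. acc=(acc<<6)|0x25=0x25
Byte[2]=B9: continuation. acc=(acc<<6)|0x39=0x979
Byte[3]=8F: continuation. acc=(acc<<6)|0x0F=0x25E4F
Completed: cp=U+25E4F (starts at byte 0)
Byte[4]=22: 1-byte ASCII. cp=U+0022
Byte[5]=D9: 2-byte lead, need 1 cont bytes. acc=0x19
Byte[6]=7F: expected 10xxxxxx continuation. INVALID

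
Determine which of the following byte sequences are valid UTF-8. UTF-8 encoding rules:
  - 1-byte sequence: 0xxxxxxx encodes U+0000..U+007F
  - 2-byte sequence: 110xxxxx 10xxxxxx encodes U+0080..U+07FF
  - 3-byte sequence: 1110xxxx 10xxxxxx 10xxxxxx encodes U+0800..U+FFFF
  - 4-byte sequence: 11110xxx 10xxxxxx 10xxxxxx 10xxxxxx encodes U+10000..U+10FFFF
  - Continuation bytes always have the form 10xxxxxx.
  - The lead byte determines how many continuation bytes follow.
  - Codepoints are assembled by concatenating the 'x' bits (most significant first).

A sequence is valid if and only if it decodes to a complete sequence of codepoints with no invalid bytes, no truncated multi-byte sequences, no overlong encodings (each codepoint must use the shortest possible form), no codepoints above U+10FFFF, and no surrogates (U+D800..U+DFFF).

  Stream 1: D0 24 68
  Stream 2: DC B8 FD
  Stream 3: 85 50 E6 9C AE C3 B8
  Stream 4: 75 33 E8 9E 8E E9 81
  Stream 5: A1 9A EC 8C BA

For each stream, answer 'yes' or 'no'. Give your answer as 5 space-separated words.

Answer: no no no no no

Derivation:
Stream 1: error at byte offset 1. INVALID
Stream 2: error at byte offset 2. INVALID
Stream 3: error at byte offset 0. INVALID
Stream 4: error at byte offset 7. INVALID
Stream 5: error at byte offset 0. INVALID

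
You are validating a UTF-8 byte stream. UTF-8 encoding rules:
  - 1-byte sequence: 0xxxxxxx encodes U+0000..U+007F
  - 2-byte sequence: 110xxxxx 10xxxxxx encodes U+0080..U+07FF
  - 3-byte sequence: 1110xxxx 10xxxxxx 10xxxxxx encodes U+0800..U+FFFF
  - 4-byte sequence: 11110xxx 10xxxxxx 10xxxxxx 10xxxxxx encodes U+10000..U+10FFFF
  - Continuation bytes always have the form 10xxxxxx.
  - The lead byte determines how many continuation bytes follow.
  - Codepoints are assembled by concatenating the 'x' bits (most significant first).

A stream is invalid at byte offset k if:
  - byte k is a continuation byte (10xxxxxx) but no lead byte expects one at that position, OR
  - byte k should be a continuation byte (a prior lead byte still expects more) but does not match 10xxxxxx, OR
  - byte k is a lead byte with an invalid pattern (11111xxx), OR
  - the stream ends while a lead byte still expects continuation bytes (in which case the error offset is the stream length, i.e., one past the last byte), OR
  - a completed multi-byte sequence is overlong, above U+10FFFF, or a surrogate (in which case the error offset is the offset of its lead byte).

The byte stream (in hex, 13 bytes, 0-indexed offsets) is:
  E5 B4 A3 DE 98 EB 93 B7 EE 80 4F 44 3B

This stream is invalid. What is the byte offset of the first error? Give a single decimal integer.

Answer: 10

Derivation:
Byte[0]=E5: 3-byte lead, need 2 cont bytes. acc=0x5
Byte[1]=B4: continuation. acc=(acc<<6)|0x34=0x174
Byte[2]=A3: continuation. acc=(acc<<6)|0x23=0x5D23
Completed: cp=U+5D23 (starts at byte 0)
Byte[3]=DE: 2-byte lead, need 1 cont bytes. acc=0x1E
Byte[4]=98: continuation. acc=(acc<<6)|0x18=0x798
Completed: cp=U+0798 (starts at byte 3)
Byte[5]=EB: 3-byte lead, need 2 cont bytes. acc=0xB
Byte[6]=93: continuation. acc=(acc<<6)|0x13=0x2D3
Byte[7]=B7: continuation. acc=(acc<<6)|0x37=0xB4F7
Completed: cp=U+B4F7 (starts at byte 5)
Byte[8]=EE: 3-byte lead, need 2 cont bytes. acc=0xE
Byte[9]=80: continuation. acc=(acc<<6)|0x00=0x380
Byte[10]=4F: expected 10xxxxxx continuation. INVALID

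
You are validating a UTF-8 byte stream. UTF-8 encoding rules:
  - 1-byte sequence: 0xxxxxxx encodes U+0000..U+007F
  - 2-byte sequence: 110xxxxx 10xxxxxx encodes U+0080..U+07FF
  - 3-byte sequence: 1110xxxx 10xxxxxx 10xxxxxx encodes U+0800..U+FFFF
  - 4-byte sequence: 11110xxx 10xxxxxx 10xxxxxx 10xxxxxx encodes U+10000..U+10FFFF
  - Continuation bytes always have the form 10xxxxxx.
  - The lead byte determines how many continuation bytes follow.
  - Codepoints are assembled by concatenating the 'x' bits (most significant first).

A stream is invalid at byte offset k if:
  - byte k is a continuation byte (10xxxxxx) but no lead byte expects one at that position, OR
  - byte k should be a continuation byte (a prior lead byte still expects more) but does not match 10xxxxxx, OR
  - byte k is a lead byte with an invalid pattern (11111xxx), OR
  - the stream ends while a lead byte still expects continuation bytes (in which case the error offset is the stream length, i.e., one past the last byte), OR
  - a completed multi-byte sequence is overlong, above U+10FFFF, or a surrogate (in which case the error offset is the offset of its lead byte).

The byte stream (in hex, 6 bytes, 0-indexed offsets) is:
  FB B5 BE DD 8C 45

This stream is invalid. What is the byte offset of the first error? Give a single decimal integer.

Answer: 0

Derivation:
Byte[0]=FB: INVALID lead byte (not 0xxx/110x/1110/11110)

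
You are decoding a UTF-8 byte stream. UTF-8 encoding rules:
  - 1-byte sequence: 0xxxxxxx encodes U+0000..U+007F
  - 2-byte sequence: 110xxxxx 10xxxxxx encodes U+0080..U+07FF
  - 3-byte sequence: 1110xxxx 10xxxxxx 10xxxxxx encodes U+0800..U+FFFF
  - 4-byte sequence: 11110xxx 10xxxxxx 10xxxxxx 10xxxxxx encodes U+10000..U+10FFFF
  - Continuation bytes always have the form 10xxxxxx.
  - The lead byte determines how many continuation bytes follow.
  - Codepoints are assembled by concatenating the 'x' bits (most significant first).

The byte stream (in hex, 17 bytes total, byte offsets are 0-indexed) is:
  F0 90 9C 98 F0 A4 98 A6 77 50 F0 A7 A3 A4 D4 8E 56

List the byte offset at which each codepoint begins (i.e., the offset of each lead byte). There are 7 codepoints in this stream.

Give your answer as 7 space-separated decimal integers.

Answer: 0 4 8 9 10 14 16

Derivation:
Byte[0]=F0: 4-byte lead, need 3 cont bytes. acc=0x0
Byte[1]=90: continuation. acc=(acc<<6)|0x10=0x10
Byte[2]=9C: continuation. acc=(acc<<6)|0x1C=0x41C
Byte[3]=98: continuation. acc=(acc<<6)|0x18=0x10718
Completed: cp=U+10718 (starts at byte 0)
Byte[4]=F0: 4-byte lead, need 3 cont bytes. acc=0x0
Byte[5]=A4: continuation. acc=(acc<<6)|0x24=0x24
Byte[6]=98: continuation. acc=(acc<<6)|0x18=0x918
Byte[7]=A6: continuation. acc=(acc<<6)|0x26=0x24626
Completed: cp=U+24626 (starts at byte 4)
Byte[8]=77: 1-byte ASCII. cp=U+0077
Byte[9]=50: 1-byte ASCII. cp=U+0050
Byte[10]=F0: 4-byte lead, need 3 cont bytes. acc=0x0
Byte[11]=A7: continuation. acc=(acc<<6)|0x27=0x27
Byte[12]=A3: continuation. acc=(acc<<6)|0x23=0x9E3
Byte[13]=A4: continuation. acc=(acc<<6)|0x24=0x278E4
Completed: cp=U+278E4 (starts at byte 10)
Byte[14]=D4: 2-byte lead, need 1 cont bytes. acc=0x14
Byte[15]=8E: continuation. acc=(acc<<6)|0x0E=0x50E
Completed: cp=U+050E (starts at byte 14)
Byte[16]=56: 1-byte ASCII. cp=U+0056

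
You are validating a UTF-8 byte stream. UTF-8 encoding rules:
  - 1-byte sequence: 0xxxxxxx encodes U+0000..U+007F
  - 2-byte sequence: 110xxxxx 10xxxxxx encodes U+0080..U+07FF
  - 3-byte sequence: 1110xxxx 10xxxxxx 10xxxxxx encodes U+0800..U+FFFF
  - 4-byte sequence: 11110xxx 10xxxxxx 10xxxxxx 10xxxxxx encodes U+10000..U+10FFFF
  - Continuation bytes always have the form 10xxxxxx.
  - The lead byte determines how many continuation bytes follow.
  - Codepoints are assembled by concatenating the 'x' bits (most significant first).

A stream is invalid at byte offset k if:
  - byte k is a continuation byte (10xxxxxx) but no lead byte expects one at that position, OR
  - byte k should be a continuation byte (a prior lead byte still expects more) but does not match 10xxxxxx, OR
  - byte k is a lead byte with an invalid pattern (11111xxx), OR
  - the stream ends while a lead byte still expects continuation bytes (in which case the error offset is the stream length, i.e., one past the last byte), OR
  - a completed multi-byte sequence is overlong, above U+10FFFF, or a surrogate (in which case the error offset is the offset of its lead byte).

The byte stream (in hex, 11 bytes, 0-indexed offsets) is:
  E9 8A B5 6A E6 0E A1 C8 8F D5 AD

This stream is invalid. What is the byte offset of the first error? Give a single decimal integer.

Byte[0]=E9: 3-byte lead, need 2 cont bytes. acc=0x9
Byte[1]=8A: continuation. acc=(acc<<6)|0x0A=0x24A
Byte[2]=B5: continuation. acc=(acc<<6)|0x35=0x92B5
Completed: cp=U+92B5 (starts at byte 0)
Byte[3]=6A: 1-byte ASCII. cp=U+006A
Byte[4]=E6: 3-byte lead, need 2 cont bytes. acc=0x6
Byte[5]=0E: expected 10xxxxxx continuation. INVALID

Answer: 5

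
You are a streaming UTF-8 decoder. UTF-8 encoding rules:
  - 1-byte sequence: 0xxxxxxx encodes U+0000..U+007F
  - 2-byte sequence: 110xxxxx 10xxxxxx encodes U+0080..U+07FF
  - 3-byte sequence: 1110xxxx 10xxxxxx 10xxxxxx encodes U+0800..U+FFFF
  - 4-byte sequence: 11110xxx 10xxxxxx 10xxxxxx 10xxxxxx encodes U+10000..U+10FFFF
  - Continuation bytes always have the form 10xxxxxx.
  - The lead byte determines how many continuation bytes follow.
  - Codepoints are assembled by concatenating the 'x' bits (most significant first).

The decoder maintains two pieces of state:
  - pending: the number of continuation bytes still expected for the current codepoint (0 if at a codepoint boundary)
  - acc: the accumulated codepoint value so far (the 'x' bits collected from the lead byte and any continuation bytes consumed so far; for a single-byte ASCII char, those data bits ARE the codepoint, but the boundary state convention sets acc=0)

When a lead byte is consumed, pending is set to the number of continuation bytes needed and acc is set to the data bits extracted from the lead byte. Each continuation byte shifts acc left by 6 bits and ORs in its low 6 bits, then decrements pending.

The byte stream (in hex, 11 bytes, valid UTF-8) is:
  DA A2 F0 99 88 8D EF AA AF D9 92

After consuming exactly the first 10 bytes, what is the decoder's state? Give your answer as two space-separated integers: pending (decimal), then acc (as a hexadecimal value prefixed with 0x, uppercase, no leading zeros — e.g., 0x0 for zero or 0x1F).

Byte[0]=DA: 2-byte lead. pending=1, acc=0x1A
Byte[1]=A2: continuation. acc=(acc<<6)|0x22=0x6A2, pending=0
Byte[2]=F0: 4-byte lead. pending=3, acc=0x0
Byte[3]=99: continuation. acc=(acc<<6)|0x19=0x19, pending=2
Byte[4]=88: continuation. acc=(acc<<6)|0x08=0x648, pending=1
Byte[5]=8D: continuation. acc=(acc<<6)|0x0D=0x1920D, pending=0
Byte[6]=EF: 3-byte lead. pending=2, acc=0xF
Byte[7]=AA: continuation. acc=(acc<<6)|0x2A=0x3EA, pending=1
Byte[8]=AF: continuation. acc=(acc<<6)|0x2F=0xFAAF, pending=0
Byte[9]=D9: 2-byte lead. pending=1, acc=0x19

Answer: 1 0x19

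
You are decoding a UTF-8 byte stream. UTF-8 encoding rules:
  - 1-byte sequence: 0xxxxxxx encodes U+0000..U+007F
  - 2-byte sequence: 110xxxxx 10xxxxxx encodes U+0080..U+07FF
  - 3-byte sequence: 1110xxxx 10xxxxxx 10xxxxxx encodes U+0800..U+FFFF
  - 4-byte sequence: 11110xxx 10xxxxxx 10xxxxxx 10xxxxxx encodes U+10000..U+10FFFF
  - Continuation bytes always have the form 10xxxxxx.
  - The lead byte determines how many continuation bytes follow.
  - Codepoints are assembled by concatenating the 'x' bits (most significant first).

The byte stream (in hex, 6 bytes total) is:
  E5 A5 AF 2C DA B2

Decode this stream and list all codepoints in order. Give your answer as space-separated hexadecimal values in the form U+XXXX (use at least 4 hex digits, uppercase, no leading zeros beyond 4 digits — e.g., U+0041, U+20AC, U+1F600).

Answer: U+596F U+002C U+06B2

Derivation:
Byte[0]=E5: 3-byte lead, need 2 cont bytes. acc=0x5
Byte[1]=A5: continuation. acc=(acc<<6)|0x25=0x165
Byte[2]=AF: continuation. acc=(acc<<6)|0x2F=0x596F
Completed: cp=U+596F (starts at byte 0)
Byte[3]=2C: 1-byte ASCII. cp=U+002C
Byte[4]=DA: 2-byte lead, need 1 cont bytes. acc=0x1A
Byte[5]=B2: continuation. acc=(acc<<6)|0x32=0x6B2
Completed: cp=U+06B2 (starts at byte 4)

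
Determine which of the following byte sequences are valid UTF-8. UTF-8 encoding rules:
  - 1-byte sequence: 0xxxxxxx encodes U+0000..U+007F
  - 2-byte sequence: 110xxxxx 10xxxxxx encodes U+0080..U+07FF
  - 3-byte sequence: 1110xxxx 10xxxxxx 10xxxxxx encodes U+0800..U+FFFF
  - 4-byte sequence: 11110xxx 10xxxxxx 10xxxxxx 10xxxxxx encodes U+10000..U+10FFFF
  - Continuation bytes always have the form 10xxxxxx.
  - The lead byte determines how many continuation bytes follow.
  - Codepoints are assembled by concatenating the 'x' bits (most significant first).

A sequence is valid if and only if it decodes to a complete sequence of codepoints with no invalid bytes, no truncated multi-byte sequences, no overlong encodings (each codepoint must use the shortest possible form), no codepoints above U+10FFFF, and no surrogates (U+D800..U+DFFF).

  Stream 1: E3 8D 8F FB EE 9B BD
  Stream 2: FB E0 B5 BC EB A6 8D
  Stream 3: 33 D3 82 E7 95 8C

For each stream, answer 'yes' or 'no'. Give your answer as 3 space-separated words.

Answer: no no yes

Derivation:
Stream 1: error at byte offset 3. INVALID
Stream 2: error at byte offset 0. INVALID
Stream 3: decodes cleanly. VALID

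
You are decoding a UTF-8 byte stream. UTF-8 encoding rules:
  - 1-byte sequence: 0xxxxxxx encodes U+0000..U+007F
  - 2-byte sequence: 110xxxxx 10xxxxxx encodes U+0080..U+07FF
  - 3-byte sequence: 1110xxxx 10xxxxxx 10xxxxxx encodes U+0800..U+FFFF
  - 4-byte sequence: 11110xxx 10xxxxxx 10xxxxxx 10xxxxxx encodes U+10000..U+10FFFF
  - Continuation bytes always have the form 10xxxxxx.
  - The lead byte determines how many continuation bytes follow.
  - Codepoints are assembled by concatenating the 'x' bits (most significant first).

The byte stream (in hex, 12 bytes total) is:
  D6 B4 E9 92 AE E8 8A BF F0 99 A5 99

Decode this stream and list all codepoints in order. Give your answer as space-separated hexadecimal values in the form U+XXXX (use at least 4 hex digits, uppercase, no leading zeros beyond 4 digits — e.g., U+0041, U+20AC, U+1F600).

Byte[0]=D6: 2-byte lead, need 1 cont bytes. acc=0x16
Byte[1]=B4: continuation. acc=(acc<<6)|0x34=0x5B4
Completed: cp=U+05B4 (starts at byte 0)
Byte[2]=E9: 3-byte lead, need 2 cont bytes. acc=0x9
Byte[3]=92: continuation. acc=(acc<<6)|0x12=0x252
Byte[4]=AE: continuation. acc=(acc<<6)|0x2E=0x94AE
Completed: cp=U+94AE (starts at byte 2)
Byte[5]=E8: 3-byte lead, need 2 cont bytes. acc=0x8
Byte[6]=8A: continuation. acc=(acc<<6)|0x0A=0x20A
Byte[7]=BF: continuation. acc=(acc<<6)|0x3F=0x82BF
Completed: cp=U+82BF (starts at byte 5)
Byte[8]=F0: 4-byte lead, need 3 cont bytes. acc=0x0
Byte[9]=99: continuation. acc=(acc<<6)|0x19=0x19
Byte[10]=A5: continuation. acc=(acc<<6)|0x25=0x665
Byte[11]=99: continuation. acc=(acc<<6)|0x19=0x19959
Completed: cp=U+19959 (starts at byte 8)

Answer: U+05B4 U+94AE U+82BF U+19959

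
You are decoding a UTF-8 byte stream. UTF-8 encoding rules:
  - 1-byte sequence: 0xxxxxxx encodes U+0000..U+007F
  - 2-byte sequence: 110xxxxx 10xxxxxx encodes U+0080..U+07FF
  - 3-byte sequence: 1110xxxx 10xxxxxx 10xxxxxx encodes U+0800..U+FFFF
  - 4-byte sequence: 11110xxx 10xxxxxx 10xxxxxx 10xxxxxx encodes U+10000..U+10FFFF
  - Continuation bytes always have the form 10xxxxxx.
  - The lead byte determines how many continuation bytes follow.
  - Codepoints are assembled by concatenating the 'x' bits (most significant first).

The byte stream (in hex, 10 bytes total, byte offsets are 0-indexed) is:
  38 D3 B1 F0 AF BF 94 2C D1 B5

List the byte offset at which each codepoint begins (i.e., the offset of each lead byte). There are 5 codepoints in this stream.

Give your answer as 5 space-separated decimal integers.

Answer: 0 1 3 7 8

Derivation:
Byte[0]=38: 1-byte ASCII. cp=U+0038
Byte[1]=D3: 2-byte lead, need 1 cont bytes. acc=0x13
Byte[2]=B1: continuation. acc=(acc<<6)|0x31=0x4F1
Completed: cp=U+04F1 (starts at byte 1)
Byte[3]=F0: 4-byte lead, need 3 cont bytes. acc=0x0
Byte[4]=AF: continuation. acc=(acc<<6)|0x2F=0x2F
Byte[5]=BF: continuation. acc=(acc<<6)|0x3F=0xBFF
Byte[6]=94: continuation. acc=(acc<<6)|0x14=0x2FFD4
Completed: cp=U+2FFD4 (starts at byte 3)
Byte[7]=2C: 1-byte ASCII. cp=U+002C
Byte[8]=D1: 2-byte lead, need 1 cont bytes. acc=0x11
Byte[9]=B5: continuation. acc=(acc<<6)|0x35=0x475
Completed: cp=U+0475 (starts at byte 8)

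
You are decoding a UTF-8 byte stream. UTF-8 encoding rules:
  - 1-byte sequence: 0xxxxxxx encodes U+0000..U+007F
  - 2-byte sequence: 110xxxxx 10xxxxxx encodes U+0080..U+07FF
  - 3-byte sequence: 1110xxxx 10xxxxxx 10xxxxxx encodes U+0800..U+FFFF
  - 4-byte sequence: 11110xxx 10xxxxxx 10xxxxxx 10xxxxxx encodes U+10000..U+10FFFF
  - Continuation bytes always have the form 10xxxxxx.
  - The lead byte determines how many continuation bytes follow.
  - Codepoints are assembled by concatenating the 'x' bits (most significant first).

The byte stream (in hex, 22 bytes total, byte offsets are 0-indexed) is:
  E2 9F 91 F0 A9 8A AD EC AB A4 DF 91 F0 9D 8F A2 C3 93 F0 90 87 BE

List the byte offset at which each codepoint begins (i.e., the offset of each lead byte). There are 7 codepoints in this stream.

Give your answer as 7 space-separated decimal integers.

Byte[0]=E2: 3-byte lead, need 2 cont bytes. acc=0x2
Byte[1]=9F: continuation. acc=(acc<<6)|0x1F=0x9F
Byte[2]=91: continuation. acc=(acc<<6)|0x11=0x27D1
Completed: cp=U+27D1 (starts at byte 0)
Byte[3]=F0: 4-byte lead, need 3 cont bytes. acc=0x0
Byte[4]=A9: continuation. acc=(acc<<6)|0x29=0x29
Byte[5]=8A: continuation. acc=(acc<<6)|0x0A=0xA4A
Byte[6]=AD: continuation. acc=(acc<<6)|0x2D=0x292AD
Completed: cp=U+292AD (starts at byte 3)
Byte[7]=EC: 3-byte lead, need 2 cont bytes. acc=0xC
Byte[8]=AB: continuation. acc=(acc<<6)|0x2B=0x32B
Byte[9]=A4: continuation. acc=(acc<<6)|0x24=0xCAE4
Completed: cp=U+CAE4 (starts at byte 7)
Byte[10]=DF: 2-byte lead, need 1 cont bytes. acc=0x1F
Byte[11]=91: continuation. acc=(acc<<6)|0x11=0x7D1
Completed: cp=U+07D1 (starts at byte 10)
Byte[12]=F0: 4-byte lead, need 3 cont bytes. acc=0x0
Byte[13]=9D: continuation. acc=(acc<<6)|0x1D=0x1D
Byte[14]=8F: continuation. acc=(acc<<6)|0x0F=0x74F
Byte[15]=A2: continuation. acc=(acc<<6)|0x22=0x1D3E2
Completed: cp=U+1D3E2 (starts at byte 12)
Byte[16]=C3: 2-byte lead, need 1 cont bytes. acc=0x3
Byte[17]=93: continuation. acc=(acc<<6)|0x13=0xD3
Completed: cp=U+00D3 (starts at byte 16)
Byte[18]=F0: 4-byte lead, need 3 cont bytes. acc=0x0
Byte[19]=90: continuation. acc=(acc<<6)|0x10=0x10
Byte[20]=87: continuation. acc=(acc<<6)|0x07=0x407
Byte[21]=BE: continuation. acc=(acc<<6)|0x3E=0x101FE
Completed: cp=U+101FE (starts at byte 18)

Answer: 0 3 7 10 12 16 18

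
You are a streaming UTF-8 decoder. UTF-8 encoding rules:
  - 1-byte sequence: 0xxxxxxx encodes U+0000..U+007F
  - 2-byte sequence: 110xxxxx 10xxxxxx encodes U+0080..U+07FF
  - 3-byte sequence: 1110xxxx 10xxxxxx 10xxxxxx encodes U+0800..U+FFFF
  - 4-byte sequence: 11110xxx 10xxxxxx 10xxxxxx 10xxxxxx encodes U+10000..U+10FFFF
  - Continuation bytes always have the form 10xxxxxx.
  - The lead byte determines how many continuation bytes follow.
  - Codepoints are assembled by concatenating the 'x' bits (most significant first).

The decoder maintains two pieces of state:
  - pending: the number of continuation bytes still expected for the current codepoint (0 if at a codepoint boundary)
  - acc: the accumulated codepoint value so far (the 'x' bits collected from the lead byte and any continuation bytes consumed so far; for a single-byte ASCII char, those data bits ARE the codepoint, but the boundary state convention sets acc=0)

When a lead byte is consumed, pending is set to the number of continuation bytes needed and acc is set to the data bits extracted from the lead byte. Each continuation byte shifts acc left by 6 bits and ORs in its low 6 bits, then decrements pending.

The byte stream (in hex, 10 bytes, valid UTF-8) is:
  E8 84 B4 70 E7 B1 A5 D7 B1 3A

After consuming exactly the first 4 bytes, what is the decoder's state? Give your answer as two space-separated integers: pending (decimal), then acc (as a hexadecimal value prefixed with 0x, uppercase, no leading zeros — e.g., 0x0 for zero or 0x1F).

Byte[0]=E8: 3-byte lead. pending=2, acc=0x8
Byte[1]=84: continuation. acc=(acc<<6)|0x04=0x204, pending=1
Byte[2]=B4: continuation. acc=(acc<<6)|0x34=0x8134, pending=0
Byte[3]=70: 1-byte. pending=0, acc=0x0

Answer: 0 0x0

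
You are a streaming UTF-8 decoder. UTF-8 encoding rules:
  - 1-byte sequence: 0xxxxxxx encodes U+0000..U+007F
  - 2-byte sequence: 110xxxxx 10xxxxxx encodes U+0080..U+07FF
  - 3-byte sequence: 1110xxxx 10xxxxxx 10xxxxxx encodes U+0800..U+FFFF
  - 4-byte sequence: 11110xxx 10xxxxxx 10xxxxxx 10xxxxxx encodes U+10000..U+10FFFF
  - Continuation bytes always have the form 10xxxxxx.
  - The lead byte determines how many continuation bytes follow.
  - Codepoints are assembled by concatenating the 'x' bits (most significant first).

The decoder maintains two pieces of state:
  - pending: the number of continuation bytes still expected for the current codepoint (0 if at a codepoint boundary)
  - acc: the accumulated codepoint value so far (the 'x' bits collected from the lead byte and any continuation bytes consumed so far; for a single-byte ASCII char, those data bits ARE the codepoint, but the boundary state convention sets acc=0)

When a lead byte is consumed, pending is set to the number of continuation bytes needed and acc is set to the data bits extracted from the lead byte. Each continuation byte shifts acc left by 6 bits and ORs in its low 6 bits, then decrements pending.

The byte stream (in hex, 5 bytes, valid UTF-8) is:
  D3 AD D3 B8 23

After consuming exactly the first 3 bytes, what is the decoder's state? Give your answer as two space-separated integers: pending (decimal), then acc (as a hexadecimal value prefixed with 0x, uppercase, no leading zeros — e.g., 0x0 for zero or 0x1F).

Answer: 1 0x13

Derivation:
Byte[0]=D3: 2-byte lead. pending=1, acc=0x13
Byte[1]=AD: continuation. acc=(acc<<6)|0x2D=0x4ED, pending=0
Byte[2]=D3: 2-byte lead. pending=1, acc=0x13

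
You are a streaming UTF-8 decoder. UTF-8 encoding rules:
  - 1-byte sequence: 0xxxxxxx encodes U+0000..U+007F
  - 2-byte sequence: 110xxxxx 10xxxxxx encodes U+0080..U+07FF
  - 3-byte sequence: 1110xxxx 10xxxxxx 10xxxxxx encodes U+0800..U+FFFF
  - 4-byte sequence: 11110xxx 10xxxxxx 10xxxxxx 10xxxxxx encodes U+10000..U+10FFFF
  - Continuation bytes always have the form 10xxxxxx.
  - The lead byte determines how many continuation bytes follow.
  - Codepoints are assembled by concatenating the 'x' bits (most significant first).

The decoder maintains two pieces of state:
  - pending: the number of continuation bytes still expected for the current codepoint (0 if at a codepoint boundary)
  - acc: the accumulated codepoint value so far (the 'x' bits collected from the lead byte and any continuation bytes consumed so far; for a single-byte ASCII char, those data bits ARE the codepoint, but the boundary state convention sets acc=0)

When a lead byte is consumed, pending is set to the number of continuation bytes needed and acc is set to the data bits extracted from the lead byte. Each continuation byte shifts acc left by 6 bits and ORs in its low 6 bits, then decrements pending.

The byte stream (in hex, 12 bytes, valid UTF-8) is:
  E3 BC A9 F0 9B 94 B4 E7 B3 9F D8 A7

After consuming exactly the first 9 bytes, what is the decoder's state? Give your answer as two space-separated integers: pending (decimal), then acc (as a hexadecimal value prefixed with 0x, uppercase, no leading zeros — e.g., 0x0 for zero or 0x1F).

Byte[0]=E3: 3-byte lead. pending=2, acc=0x3
Byte[1]=BC: continuation. acc=(acc<<6)|0x3C=0xFC, pending=1
Byte[2]=A9: continuation. acc=(acc<<6)|0x29=0x3F29, pending=0
Byte[3]=F0: 4-byte lead. pending=3, acc=0x0
Byte[4]=9B: continuation. acc=(acc<<6)|0x1B=0x1B, pending=2
Byte[5]=94: continuation. acc=(acc<<6)|0x14=0x6D4, pending=1
Byte[6]=B4: continuation. acc=(acc<<6)|0x34=0x1B534, pending=0
Byte[7]=E7: 3-byte lead. pending=2, acc=0x7
Byte[8]=B3: continuation. acc=(acc<<6)|0x33=0x1F3, pending=1

Answer: 1 0x1F3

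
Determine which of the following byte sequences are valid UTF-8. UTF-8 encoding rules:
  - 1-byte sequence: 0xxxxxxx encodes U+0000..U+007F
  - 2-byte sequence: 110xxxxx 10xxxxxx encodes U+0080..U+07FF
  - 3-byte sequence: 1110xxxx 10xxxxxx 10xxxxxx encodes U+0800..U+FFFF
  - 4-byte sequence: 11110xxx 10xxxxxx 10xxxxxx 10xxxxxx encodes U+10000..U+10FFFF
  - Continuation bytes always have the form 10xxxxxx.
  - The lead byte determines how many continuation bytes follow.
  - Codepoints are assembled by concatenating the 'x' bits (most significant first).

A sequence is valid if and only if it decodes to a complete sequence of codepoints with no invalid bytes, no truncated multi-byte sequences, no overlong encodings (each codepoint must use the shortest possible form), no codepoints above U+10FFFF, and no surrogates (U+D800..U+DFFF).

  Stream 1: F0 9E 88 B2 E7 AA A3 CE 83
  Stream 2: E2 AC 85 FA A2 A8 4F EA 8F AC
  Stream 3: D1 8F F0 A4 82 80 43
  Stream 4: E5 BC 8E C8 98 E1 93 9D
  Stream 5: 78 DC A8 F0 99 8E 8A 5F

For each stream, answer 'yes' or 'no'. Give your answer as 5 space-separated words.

Answer: yes no yes yes yes

Derivation:
Stream 1: decodes cleanly. VALID
Stream 2: error at byte offset 3. INVALID
Stream 3: decodes cleanly. VALID
Stream 4: decodes cleanly. VALID
Stream 5: decodes cleanly. VALID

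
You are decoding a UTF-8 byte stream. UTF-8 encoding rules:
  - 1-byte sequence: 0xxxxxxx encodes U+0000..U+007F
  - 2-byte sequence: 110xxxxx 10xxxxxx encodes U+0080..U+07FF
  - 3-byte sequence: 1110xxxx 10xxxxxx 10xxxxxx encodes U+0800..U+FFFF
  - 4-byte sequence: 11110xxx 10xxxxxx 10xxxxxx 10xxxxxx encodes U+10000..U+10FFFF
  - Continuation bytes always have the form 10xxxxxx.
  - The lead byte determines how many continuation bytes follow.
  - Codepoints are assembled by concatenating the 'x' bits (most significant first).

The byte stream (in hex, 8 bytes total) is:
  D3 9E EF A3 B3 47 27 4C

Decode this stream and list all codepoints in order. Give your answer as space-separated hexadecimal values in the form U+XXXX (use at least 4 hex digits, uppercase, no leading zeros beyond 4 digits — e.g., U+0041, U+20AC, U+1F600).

Answer: U+04DE U+F8F3 U+0047 U+0027 U+004C

Derivation:
Byte[0]=D3: 2-byte lead, need 1 cont bytes. acc=0x13
Byte[1]=9E: continuation. acc=(acc<<6)|0x1E=0x4DE
Completed: cp=U+04DE (starts at byte 0)
Byte[2]=EF: 3-byte lead, need 2 cont bytes. acc=0xF
Byte[3]=A3: continuation. acc=(acc<<6)|0x23=0x3E3
Byte[4]=B3: continuation. acc=(acc<<6)|0x33=0xF8F3
Completed: cp=U+F8F3 (starts at byte 2)
Byte[5]=47: 1-byte ASCII. cp=U+0047
Byte[6]=27: 1-byte ASCII. cp=U+0027
Byte[7]=4C: 1-byte ASCII. cp=U+004C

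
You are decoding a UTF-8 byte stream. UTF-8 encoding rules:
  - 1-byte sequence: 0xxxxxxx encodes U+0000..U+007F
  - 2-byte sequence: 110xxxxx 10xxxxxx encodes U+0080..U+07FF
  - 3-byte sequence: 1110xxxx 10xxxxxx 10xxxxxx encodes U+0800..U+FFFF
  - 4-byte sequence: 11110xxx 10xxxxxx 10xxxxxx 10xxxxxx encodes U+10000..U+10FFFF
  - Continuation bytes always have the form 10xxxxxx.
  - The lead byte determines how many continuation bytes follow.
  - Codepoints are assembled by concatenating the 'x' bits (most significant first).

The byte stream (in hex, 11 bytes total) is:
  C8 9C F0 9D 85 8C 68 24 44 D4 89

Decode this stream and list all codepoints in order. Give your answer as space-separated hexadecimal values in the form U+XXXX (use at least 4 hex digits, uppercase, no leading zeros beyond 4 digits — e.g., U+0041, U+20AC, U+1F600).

Byte[0]=C8: 2-byte lead, need 1 cont bytes. acc=0x8
Byte[1]=9C: continuation. acc=(acc<<6)|0x1C=0x21C
Completed: cp=U+021C (starts at byte 0)
Byte[2]=F0: 4-byte lead, need 3 cont bytes. acc=0x0
Byte[3]=9D: continuation. acc=(acc<<6)|0x1D=0x1D
Byte[4]=85: continuation. acc=(acc<<6)|0x05=0x745
Byte[5]=8C: continuation. acc=(acc<<6)|0x0C=0x1D14C
Completed: cp=U+1D14C (starts at byte 2)
Byte[6]=68: 1-byte ASCII. cp=U+0068
Byte[7]=24: 1-byte ASCII. cp=U+0024
Byte[8]=44: 1-byte ASCII. cp=U+0044
Byte[9]=D4: 2-byte lead, need 1 cont bytes. acc=0x14
Byte[10]=89: continuation. acc=(acc<<6)|0x09=0x509
Completed: cp=U+0509 (starts at byte 9)

Answer: U+021C U+1D14C U+0068 U+0024 U+0044 U+0509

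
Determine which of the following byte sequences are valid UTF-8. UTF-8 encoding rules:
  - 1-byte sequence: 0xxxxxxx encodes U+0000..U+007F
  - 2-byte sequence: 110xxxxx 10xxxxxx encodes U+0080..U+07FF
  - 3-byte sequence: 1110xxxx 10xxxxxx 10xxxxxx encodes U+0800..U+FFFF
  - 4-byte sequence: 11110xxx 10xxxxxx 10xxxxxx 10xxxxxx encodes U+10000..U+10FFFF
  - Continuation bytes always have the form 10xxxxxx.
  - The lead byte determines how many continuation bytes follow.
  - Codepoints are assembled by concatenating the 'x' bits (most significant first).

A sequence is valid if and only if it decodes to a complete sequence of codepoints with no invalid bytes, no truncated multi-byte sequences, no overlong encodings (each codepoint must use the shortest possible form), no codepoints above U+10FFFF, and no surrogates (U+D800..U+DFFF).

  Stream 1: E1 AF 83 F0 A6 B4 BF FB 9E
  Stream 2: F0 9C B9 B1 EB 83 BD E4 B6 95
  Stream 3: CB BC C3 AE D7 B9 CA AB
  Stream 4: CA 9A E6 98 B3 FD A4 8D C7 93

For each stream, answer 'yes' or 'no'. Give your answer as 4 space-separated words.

Answer: no yes yes no

Derivation:
Stream 1: error at byte offset 7. INVALID
Stream 2: decodes cleanly. VALID
Stream 3: decodes cleanly. VALID
Stream 4: error at byte offset 5. INVALID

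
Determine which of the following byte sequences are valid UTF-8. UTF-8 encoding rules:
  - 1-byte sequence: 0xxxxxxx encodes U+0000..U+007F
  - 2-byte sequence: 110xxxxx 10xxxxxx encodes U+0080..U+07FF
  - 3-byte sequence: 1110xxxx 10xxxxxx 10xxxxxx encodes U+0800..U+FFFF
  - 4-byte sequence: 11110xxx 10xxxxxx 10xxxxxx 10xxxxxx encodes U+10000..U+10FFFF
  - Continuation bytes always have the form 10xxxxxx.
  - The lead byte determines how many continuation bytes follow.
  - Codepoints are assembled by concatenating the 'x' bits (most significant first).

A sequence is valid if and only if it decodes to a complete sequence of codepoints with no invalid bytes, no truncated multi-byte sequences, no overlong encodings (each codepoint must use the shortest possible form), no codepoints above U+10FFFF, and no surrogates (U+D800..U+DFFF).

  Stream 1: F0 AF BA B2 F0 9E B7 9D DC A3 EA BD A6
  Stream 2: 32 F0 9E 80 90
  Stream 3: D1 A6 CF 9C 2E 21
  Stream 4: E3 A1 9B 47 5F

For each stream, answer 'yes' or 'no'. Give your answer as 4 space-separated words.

Stream 1: decodes cleanly. VALID
Stream 2: decodes cleanly. VALID
Stream 3: decodes cleanly. VALID
Stream 4: decodes cleanly. VALID

Answer: yes yes yes yes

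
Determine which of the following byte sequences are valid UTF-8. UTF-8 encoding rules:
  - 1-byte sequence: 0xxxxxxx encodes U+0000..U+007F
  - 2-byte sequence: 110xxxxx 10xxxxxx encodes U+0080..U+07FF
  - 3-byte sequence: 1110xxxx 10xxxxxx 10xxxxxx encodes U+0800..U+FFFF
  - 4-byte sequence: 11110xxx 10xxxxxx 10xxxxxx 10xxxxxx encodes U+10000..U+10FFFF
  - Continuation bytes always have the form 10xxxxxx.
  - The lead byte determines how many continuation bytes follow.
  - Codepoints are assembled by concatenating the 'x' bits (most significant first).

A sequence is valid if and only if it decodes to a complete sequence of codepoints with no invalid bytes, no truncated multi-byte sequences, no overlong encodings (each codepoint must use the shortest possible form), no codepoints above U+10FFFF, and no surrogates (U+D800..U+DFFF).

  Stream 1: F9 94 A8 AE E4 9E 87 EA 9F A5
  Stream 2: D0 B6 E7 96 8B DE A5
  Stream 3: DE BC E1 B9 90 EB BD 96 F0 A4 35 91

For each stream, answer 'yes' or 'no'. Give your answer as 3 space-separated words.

Answer: no yes no

Derivation:
Stream 1: error at byte offset 0. INVALID
Stream 2: decodes cleanly. VALID
Stream 3: error at byte offset 10. INVALID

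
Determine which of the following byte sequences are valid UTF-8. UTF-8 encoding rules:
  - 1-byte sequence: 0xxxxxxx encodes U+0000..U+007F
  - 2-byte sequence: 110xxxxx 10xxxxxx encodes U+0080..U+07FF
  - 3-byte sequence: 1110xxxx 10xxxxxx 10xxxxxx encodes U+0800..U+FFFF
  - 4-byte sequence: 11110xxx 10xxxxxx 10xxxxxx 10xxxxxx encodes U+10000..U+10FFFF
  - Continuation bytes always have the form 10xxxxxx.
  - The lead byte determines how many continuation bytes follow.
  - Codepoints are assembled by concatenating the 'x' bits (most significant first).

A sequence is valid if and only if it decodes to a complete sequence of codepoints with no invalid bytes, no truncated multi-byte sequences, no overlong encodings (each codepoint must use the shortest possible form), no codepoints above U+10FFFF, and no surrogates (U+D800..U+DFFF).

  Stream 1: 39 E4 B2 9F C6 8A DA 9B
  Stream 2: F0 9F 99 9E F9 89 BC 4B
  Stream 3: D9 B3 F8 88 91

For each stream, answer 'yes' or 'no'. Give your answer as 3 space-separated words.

Stream 1: decodes cleanly. VALID
Stream 2: error at byte offset 4. INVALID
Stream 3: error at byte offset 2. INVALID

Answer: yes no no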